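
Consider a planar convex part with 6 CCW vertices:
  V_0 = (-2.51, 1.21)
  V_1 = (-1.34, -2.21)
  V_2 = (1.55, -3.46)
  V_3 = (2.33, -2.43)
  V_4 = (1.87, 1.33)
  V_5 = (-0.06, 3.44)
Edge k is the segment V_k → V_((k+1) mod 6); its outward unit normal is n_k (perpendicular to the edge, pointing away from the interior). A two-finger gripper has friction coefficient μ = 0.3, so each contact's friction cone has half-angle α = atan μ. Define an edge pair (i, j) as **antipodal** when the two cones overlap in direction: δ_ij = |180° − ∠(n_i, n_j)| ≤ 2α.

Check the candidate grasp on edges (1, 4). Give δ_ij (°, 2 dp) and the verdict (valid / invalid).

α = atan 0.3 = 16.70°;  2α = 33.40°
edge 1: e_1 = (+2.89, -1.25);  n_1 = (-0.3970, -0.9178)
edge 4: e_4 = (-1.93, +2.11);  n_4 = (+0.7379, +0.6749)
∠(n_1, n_4) = 155.84°
δ = |180° − 155.84°| = 24.16°
24.16° ≤ 2α = 33.40°  →  valid

δ = 24.16°, valid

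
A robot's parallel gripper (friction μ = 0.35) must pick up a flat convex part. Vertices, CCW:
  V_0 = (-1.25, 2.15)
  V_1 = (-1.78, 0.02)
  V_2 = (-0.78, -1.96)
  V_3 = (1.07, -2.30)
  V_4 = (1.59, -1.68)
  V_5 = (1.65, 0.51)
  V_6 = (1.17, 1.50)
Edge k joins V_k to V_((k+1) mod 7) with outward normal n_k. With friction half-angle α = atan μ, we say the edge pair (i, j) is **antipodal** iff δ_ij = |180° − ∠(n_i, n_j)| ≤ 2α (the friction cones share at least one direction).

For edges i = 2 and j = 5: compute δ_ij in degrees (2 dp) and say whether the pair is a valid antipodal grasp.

δ = 53.72°, invalid

α = atan 0.35 = 19.29°;  2α = 38.58°
edge 2: e_2 = (+1.85, -0.34);  n_2 = (-0.1808, -0.9835)
edge 5: e_5 = (-0.48, +0.99);  n_5 = (+0.8998, +0.4363)
∠(n_2, n_5) = 126.28°
δ = |180° − 126.28°| = 53.72°
53.72° > 2α = 38.58°  →  invalid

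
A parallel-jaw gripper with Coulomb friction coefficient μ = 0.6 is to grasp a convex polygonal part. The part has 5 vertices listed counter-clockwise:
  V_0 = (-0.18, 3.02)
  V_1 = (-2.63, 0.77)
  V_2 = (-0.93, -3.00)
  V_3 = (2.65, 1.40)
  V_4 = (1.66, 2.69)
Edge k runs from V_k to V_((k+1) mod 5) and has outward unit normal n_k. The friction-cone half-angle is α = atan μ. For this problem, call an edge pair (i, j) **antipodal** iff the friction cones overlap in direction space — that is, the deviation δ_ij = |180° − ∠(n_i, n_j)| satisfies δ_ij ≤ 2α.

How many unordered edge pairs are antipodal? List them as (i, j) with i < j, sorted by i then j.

count = 4; pairs: (0,2), (1,3), (1,4), (2,4)

α = atan 0.6 = 30.96°;  2α = 61.93°
n_0 = (-0.6764, +0.7365)
n_1 = (-0.9116, -0.4111)
n_2 = (+0.7757, -0.6311)
n_3 = (+0.7933, +0.6088)
n_4 = (+0.1765, +0.9843)
  (0,1): δ = 108.29°  ·
  (0,2): δ = 8.30°  ✓
  (0,3): δ = 84.94°  ·
  (0,4): δ = 127.27°  ·
  (1,2): δ = 63.41°  ·
  (1,3): δ = 13.23°  ✓
  (1,4): δ = 55.56°  ✓
  (2,3): δ = 103.36°  ·
  (2,4): δ = 61.03°  ✓
  (3,4): δ = 137.67°  ·
antipodal pairs: 4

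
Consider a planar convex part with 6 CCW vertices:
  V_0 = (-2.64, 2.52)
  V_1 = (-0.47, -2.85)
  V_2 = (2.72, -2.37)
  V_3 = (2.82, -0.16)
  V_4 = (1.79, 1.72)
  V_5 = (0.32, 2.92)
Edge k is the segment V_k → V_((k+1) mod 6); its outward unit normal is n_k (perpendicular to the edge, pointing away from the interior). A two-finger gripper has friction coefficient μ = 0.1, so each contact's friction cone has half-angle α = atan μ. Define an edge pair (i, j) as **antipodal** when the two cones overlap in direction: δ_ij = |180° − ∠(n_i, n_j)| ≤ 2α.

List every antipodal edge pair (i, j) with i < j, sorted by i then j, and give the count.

α = atan 0.1 = 5.71°;  2α = 11.42°
n_0 = (-0.9272, -0.3747)
n_1 = (+0.1488, -0.9889)
n_2 = (+0.9990, -0.0452)
n_3 = (+0.8770, +0.4805)
n_4 = (+0.6324, +0.7747)
n_5 = (-0.1339, +0.9910)
  (0,1): δ = 103.45°  ·
  (0,2): δ = 24.59°  ·
  (0,3): δ = 6.71°  ✓
  (0,4): δ = 28.77°  ·
  (0,5): δ = 75.69°  ·
  (1,2): δ = 101.15°  ·
  (1,3): δ = 69.84°  ·
  (1,4): δ = 47.78°  ·
  (1,5): δ = 0.86°  ✓
  (2,3): δ = 148.69°  ·
  (2,4): δ = 126.63°  ·
  (2,5): δ = 79.71°  ·
  (3,4): δ = 157.94°  ·
  (3,5): δ = 111.02°  ·
  (4,5): δ = 133.08°  ·
antipodal pairs: 2

count = 2; pairs: (0,3), (1,5)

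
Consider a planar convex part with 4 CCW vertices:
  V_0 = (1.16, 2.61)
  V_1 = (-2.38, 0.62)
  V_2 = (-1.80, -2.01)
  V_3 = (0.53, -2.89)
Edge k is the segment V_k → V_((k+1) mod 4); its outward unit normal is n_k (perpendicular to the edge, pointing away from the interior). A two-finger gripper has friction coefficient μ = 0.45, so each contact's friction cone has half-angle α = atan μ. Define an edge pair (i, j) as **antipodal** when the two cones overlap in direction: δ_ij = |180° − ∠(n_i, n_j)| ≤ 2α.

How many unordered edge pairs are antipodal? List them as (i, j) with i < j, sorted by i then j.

α = atan 0.45 = 24.23°;  2α = 48.46°
n_0 = (-0.4900, +0.8717)
n_1 = (-0.9765, -0.2154)
n_2 = (-0.3533, -0.9355)
n_3 = (+0.9935, -0.1138)
  (0,1): δ = 106.91°  ·
  (0,2): δ = 50.03°  ·
  (0,3): δ = 54.12°  ·
  (1,2): δ = 123.13°  ·
  (1,3): δ = 18.97°  ✓
  (2,3): δ = 75.84°  ·
antipodal pairs: 1

count = 1; pairs: (1,3)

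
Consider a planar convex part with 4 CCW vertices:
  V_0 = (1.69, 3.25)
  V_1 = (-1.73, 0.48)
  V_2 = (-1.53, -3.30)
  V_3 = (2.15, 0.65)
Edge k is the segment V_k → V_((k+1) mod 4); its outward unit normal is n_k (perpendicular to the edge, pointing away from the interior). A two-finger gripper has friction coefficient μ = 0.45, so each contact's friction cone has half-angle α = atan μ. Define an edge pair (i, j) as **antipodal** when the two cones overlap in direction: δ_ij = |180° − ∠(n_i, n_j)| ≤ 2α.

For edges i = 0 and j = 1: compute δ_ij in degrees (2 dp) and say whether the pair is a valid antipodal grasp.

δ = 125.98°, invalid

α = atan 0.45 = 24.23°;  2α = 48.46°
edge 0: e_0 = (-3.42, -2.77);  n_0 = (-0.6294, +0.7771)
edge 1: e_1 = (+0.20, -3.78);  n_1 = (-0.9986, -0.0528)
∠(n_0, n_1) = 54.02°
δ = |180° − 54.02°| = 125.98°
125.98° > 2α = 48.46°  →  invalid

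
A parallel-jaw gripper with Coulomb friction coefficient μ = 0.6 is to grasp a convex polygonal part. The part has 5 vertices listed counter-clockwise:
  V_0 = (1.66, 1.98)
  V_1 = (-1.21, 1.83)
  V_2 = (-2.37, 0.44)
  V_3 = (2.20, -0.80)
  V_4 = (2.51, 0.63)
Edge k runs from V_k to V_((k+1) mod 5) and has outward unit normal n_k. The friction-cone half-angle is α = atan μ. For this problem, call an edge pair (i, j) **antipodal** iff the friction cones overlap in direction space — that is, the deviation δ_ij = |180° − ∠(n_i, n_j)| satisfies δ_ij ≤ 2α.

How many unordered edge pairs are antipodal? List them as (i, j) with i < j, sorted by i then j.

α = atan 0.6 = 30.96°;  2α = 61.93°
n_0 = (-0.0522, +0.9986)
n_1 = (-0.7678, +0.6407)
n_2 = (-0.2619, -0.9651)
n_3 = (+0.9773, -0.2119)
n_4 = (+0.8462, +0.5328)
  (0,1): δ = 132.84°  ·
  (0,2): δ = 18.17°  ✓
  (0,3): δ = 74.78°  ·
  (0,4): δ = 119.20°  ·
  (1,2): δ = 65.33°  ·
  (1,3): δ = 27.61°  ✓
  (1,4): δ = 72.04°  ·
  (2,3): δ = 87.05°  ·
  (2,4): δ = 42.62°  ✓
  (3,4): δ = 135.57°  ·
antipodal pairs: 3

count = 3; pairs: (0,2), (1,3), (2,4)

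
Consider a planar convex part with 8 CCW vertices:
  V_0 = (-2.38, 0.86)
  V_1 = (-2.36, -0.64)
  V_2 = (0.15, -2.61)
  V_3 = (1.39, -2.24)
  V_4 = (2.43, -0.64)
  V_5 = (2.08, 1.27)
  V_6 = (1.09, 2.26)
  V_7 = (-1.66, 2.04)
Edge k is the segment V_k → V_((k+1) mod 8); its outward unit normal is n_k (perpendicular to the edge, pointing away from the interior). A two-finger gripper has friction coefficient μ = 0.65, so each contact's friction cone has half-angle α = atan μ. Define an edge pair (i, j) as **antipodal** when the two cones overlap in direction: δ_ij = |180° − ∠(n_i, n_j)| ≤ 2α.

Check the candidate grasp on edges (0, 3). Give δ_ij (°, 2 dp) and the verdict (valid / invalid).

δ = 33.79°, valid

α = atan 0.65 = 33.02°;  2α = 66.05°
edge 0: e_0 = (+0.02, -1.50);  n_0 = (-0.9999, -0.0133)
edge 3: e_3 = (+1.04, +1.60);  n_3 = (+0.8384, -0.5450)
∠(n_0, n_3) = 146.21°
δ = |180° − 146.21°| = 33.79°
33.79° ≤ 2α = 66.05°  →  valid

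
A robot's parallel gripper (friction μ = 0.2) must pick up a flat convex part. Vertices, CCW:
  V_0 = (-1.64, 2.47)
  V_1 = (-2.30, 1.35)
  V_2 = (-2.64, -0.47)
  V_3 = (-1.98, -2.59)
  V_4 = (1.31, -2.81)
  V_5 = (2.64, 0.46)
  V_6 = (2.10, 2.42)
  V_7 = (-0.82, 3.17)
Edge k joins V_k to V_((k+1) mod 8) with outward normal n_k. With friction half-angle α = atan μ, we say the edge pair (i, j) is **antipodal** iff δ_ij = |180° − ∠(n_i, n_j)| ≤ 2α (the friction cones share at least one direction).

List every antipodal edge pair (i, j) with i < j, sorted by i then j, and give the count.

count = 4; pairs: (0,4), (1,4), (2,5), (3,6)

α = atan 0.2 = 11.31°;  2α = 22.62°
n_0 = (-0.8615, +0.5077)
n_1 = (-0.9830, +0.1836)
n_2 = (-0.9548, -0.2972)
n_3 = (-0.0667, -0.9978)
n_4 = (+0.9263, -0.3768)
n_5 = (+0.9641, +0.2656)
n_6 = (+0.2488, +0.9686)
n_7 = (-0.6493, +0.7606)
  (0,1): δ = 160.07°  ·
  (0,2): δ = 132.20°  ·
  (0,3): δ = 63.32°  ·
  (0,4): δ = 8.38°  ✓
  (0,5): δ = 45.91°  ·
  (0,6): δ = 106.11°  ·
  (0,7): δ = 161.00°  ·
  (1,2): δ = 152.13°  ·
  (1,3): δ = 83.24°  ·
  (1,4): δ = 11.55°  ✓
  (1,5): δ = 25.99°  ·
  (1,6): δ = 86.18°  ·
  (1,7): δ = 141.07°  ·
  (2,3): δ = 111.12°  ·
  (2,4): δ = 39.43°  ·
  (2,5): δ = 1.89°  ✓
  (2,6): δ = 58.30°  ·
  (2,7): δ = 113.19°  ·
  (3,4): δ = 108.31°  ·
  (3,5): δ = 70.77°  ·
  (3,6): δ = 10.58°  ✓
  (3,7): δ = 44.31°  ·
  (4,5): δ = 142.46°  ·
  (4,6): δ = 82.27°  ·
  (4,7): δ = 27.38°  ·
  (5,6): δ = 119.81°  ·
  (5,7): δ = 64.92°  ·
  (6,7): δ = 125.11°  ·
antipodal pairs: 4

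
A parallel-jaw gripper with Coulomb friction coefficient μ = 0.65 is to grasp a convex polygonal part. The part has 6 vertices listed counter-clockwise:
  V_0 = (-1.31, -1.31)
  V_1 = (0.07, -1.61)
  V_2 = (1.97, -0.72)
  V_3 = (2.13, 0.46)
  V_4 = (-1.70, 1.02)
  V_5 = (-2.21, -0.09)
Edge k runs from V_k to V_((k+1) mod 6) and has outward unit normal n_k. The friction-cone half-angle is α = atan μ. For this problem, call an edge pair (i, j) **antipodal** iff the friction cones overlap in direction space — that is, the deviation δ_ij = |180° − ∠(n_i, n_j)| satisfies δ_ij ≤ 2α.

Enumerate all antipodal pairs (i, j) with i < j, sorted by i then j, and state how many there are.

count = 6; pairs: (0,3), (1,3), (1,4), (2,4), (2,5), (3,5)

α = atan 0.65 = 33.02°;  2α = 66.05°
n_0 = (-0.2124, -0.9772)
n_1 = (+0.4242, -0.9056)
n_2 = (+0.9909, -0.1344)
n_3 = (+0.1447, +0.9895)
n_4 = (-0.9087, +0.4175)
n_5 = (-0.8047, -0.5936)
  (0,1): δ = 142.64°  ·
  (0,2): δ = 85.46°  ·
  (0,3): δ = 3.95°  ✓
  (0,4): δ = 77.59°  ·
  (0,5): δ = 138.68°  ·
  (1,2): δ = 122.82°  ·
  (1,3): δ = 33.42°  ✓
  (1,4): δ = 40.22°  ✓
  (1,5): δ = 101.32°  ·
  (2,3): δ = 90.60°  ·
  (2,4): δ = 16.96°  ✓
  (2,5): δ = 44.14°  ✓
  (3,4): δ = 106.36°  ·
  (3,5): δ = 45.27°  ✓
  (4,5): δ = 118.91°  ·
antipodal pairs: 6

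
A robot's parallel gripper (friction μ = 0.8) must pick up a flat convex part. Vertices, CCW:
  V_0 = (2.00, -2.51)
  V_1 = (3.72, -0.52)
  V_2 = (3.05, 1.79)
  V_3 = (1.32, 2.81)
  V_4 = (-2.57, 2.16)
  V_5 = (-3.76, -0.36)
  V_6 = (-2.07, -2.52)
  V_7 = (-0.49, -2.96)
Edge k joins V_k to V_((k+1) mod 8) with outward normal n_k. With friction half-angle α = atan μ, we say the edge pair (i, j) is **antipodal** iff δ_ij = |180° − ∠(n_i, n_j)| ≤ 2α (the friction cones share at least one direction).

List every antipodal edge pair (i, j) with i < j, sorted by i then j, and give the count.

count = 12; pairs: (0,3), (0,4), (1,4), (1,5), (1,6), (2,5), (2,6), (2,7), (3,5), (3,6), (3,7), (4,7)

α = atan 0.8 = 38.66°;  2α = 77.32°
n_0 = (+0.7566, -0.6539)
n_1 = (+0.9604, +0.2786)
n_2 = (+0.5079, +0.8614)
n_3 = (-0.1648, +0.9863)
n_4 = (-0.9042, +0.4270)
n_5 = (-0.7876, -0.6162)
n_6 = (-0.2683, -0.9633)
n_7 = (+0.1778, -0.9841)
  (0,1): δ = 122.99°  ·
  (0,2): δ = 79.69°  ·
  (0,3): δ = 39.68°  ✓
  (0,4): δ = 15.56°  ✓
  (0,5): δ = 78.88°  ·
  (0,6): δ = 115.28°  ·
  (0,7): δ = 141.08°  ·
  (1,2): δ = 136.70°  ·
  (1,3): δ = 96.69°  ·
  (1,4): δ = 41.45°  ✓
  (1,5): δ = 21.87°  ✓
  (1,6): δ = 58.26°  ✓
  (1,7): δ = 84.07°  ·
  (2,3): δ = 139.99°  ·
  (2,4): δ = 84.75°  ·
  (2,5): δ = 21.44°  ✓
  (2,6): δ = 14.96°  ✓
  (2,7): δ = 40.77°  ✓
  (3,4): δ = 124.76°  ·
  (3,5): δ = 61.45°  ✓
  (3,6): δ = 25.05°  ✓
  (3,7): δ = 0.76°  ✓
  (4,5): δ = 116.68°  ·
  (4,6): δ = 80.28°  ·
  (4,7): δ = 54.48°  ✓
  (5,6): δ = 143.60°  ·
  (5,7): δ = 117.80°  ·
  (6,7): δ = 154.19°  ·
antipodal pairs: 12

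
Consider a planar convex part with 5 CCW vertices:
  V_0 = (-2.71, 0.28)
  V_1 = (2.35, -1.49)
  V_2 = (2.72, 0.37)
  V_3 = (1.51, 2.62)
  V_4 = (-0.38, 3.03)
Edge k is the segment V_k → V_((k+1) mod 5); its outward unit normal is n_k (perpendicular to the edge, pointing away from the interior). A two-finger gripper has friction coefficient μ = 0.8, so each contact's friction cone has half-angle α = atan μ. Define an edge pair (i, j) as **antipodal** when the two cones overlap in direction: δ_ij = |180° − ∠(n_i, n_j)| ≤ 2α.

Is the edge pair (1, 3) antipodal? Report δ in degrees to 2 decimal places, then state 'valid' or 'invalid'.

δ = 90.99°, invalid

α = atan 0.8 = 38.66°;  2α = 77.32°
edge 1: e_1 = (+0.37, +1.86);  n_1 = (+0.9808, -0.1951)
edge 3: e_3 = (-1.89, +0.41);  n_3 = (+0.2120, +0.9773)
∠(n_1, n_3) = 89.01°
δ = |180° − 89.01°| = 90.99°
90.99° > 2α = 77.32°  →  invalid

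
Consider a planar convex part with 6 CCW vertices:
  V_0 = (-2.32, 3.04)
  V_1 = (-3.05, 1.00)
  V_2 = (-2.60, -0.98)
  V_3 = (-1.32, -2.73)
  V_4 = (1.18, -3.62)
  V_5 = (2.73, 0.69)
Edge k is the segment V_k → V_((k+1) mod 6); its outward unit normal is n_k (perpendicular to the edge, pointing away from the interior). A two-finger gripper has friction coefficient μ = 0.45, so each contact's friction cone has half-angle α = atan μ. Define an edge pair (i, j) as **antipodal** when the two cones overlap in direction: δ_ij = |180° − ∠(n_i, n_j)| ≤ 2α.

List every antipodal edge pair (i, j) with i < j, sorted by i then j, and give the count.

count = 4; pairs: (0,4), (1,4), (2,5), (3,5)

α = atan 0.45 = 24.23°;  2α = 48.46°
n_0 = (-0.9415, +0.3369)
n_1 = (-0.9751, -0.2216)
n_2 = (-0.8071, -0.5904)
n_3 = (-0.3354, -0.9421)
n_4 = (+0.9410, -0.3384)
n_5 = (+0.4219, +0.9066)
  (0,1): δ = 147.51°  ·
  (0,2): δ = 124.13°  ·
  (0,3): δ = 89.91°  ·
  (0,4): δ = 0.09°  ✓
  (0,5): δ = 84.73°  ·
  (1,2): δ = 156.62°  ·
  (1,3): δ = 122.40°  ·
  (1,4): δ = 32.58°  ✓
  (1,5): δ = 52.24°  ·
  (2,3): δ = 145.78°  ·
  (2,4): δ = 55.96°  ·
  (2,5): δ = 28.86°  ✓
  (3,4): δ = 90.18°  ·
  (3,5): δ = 5.36°  ✓
  (4,5): δ = 95.17°  ·
antipodal pairs: 4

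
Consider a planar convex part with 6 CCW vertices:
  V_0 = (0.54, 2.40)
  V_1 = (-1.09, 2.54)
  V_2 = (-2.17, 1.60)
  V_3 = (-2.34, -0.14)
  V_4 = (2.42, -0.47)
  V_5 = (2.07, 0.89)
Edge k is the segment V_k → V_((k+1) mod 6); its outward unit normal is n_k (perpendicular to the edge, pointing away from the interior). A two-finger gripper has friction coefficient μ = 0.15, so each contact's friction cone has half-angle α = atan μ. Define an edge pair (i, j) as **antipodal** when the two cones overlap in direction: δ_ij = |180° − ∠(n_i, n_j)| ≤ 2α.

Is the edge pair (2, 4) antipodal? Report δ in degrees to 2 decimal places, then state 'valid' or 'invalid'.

δ = 20.01°, invalid

α = atan 0.15 = 8.53°;  2α = 17.06°
edge 2: e_2 = (-0.17, -1.74);  n_2 = (-0.9953, +0.0972)
edge 4: e_4 = (-0.35, +1.36);  n_4 = (+0.9684, +0.2492)
∠(n_2, n_4) = 159.99°
δ = |180° − 159.99°| = 20.01°
20.01° > 2α = 17.06°  →  invalid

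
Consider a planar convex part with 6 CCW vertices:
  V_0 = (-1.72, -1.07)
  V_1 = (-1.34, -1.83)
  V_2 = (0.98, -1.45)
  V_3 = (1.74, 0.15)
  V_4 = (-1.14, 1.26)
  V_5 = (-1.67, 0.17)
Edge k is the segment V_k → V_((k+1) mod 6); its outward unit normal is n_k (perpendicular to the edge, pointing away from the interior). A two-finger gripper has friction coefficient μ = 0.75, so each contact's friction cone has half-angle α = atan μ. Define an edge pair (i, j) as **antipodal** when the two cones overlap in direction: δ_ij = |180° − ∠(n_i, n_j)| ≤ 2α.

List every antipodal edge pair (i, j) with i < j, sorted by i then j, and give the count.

α = atan 0.75 = 36.87°;  2α = 73.74°
n_0 = (-0.8944, -0.4472)
n_1 = (+0.1616, -0.9868)
n_2 = (+0.9033, -0.4291)
n_3 = (+0.3596, +0.9331)
n_4 = (-0.8993, +0.4373)
n_5 = (-0.9992, +0.0403)
  (0,1): δ = 107.26°  ·
  (0,2): δ = 51.97°  ✓
  (0,3): δ = 42.36°  ✓
  (0,4): δ = 127.50°  ·
  (0,5): δ = 151.13°  ·
  (1,2): δ = 124.71°  ·
  (1,3): δ = 30.38°  ✓
  (1,4): δ = 54.77°  ✓
  (1,5): δ = 78.39°  ·
  (2,3): δ = 85.67°  ·
  (2,4): δ = 0.52°  ✓
  (2,5): δ = 23.10°  ✓
  (3,4): δ = 94.85°  ·
  (3,5): δ = 71.23°  ✓
  (4,5): δ = 156.38°  ·
antipodal pairs: 7

count = 7; pairs: (0,2), (0,3), (1,3), (1,4), (2,4), (2,5), (3,5)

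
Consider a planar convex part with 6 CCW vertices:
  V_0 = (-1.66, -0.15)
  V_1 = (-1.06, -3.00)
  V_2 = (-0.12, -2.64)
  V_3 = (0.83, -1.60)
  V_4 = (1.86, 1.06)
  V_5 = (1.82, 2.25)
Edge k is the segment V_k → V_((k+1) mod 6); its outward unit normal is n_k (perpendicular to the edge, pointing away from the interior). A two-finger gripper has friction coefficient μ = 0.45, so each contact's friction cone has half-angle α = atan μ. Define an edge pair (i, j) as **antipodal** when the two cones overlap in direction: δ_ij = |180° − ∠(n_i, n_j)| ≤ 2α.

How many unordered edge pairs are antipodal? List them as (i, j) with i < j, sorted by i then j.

α = atan 0.45 = 24.23°;  2α = 48.46°
n_0 = (-0.9785, -0.2060)
n_1 = (+0.3576, -0.9339)
n_2 = (+0.7383, -0.6744)
n_3 = (+0.9325, -0.3611)
n_4 = (+0.9994, +0.0336)
n_5 = (-0.5677, +0.8232)
  (0,1): δ = 80.93°  ·
  (0,2): δ = 54.30°  ·
  (0,3): δ = 33.06°  ✓
  (0,4): δ = 9.96°  ✓
  (0,5): δ = 112.70°  ·
  (1,2): δ = 153.37°  ·
  (1,3): δ = 132.12°  ·
  (1,4): δ = 109.03°  ·
  (1,5): δ = 13.64°  ✓
  (2,3): δ = 158.76°  ·
  (2,4): δ = 135.66°  ·
  (2,5): δ = 13.00°  ✓
  (3,4): δ = 156.91°  ·
  (3,5): δ = 34.24°  ✓
  (4,5): δ = 57.33°  ·
antipodal pairs: 5

count = 5; pairs: (0,3), (0,4), (1,5), (2,5), (3,5)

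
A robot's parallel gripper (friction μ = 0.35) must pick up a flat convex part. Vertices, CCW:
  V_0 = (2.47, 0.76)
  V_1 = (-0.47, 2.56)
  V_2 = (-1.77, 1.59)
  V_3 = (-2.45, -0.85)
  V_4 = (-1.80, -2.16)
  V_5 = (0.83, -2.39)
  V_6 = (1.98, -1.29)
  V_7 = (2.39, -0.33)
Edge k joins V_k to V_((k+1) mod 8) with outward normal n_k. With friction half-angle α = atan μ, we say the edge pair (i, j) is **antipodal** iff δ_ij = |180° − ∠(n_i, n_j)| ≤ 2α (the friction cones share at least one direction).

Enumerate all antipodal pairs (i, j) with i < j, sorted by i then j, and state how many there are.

count = 8; pairs: (0,3), (0,4), (1,5), (1,6), (2,5), (2,6), (2,7), (3,7)

α = atan 0.35 = 19.29°;  2α = 38.58°
n_0 = (+0.5222, +0.8529)
n_1 = (-0.5980, +0.8015)
n_2 = (-0.9633, +0.2685)
n_3 = (-0.8958, -0.4445)
n_4 = (-0.0871, -0.9962)
n_5 = (+0.6912, -0.7226)
n_6 = (+0.9196, -0.3928)
n_7 = (+0.9973, -0.0732)
  (0,1): δ = 111.79°  ·
  (0,2): δ = 74.10°  ·
  (0,3): δ = 32.13°  ✓
  (0,4): δ = 26.48°  ✓
  (0,5): δ = 75.20°  ·
  (0,6): δ = 98.35°  ·
  (0,7): δ = 117.28°  ·
  (1,2): δ = 142.30°  ·
  (1,3): δ = 100.34°  ·
  (1,4): δ = 41.73°  ·
  (1,5): δ = 7.00°  ✓
  (1,6): δ = 30.14°  ✓
  (1,7): δ = 49.07°  ·
  (2,3): δ = 138.04°  ·
  (2,4): δ = 79.43°  ·
  (2,5): δ = 30.70°  ✓
  (2,6): δ = 7.55°  ✓
  (2,7): δ = 11.37°  ✓
  (3,4): δ = 121.39°  ·
  (3,5): δ = 72.66°  ·
  (3,6): δ = 49.52°  ·
  (3,7): δ = 30.59°  ✓
  (4,5): δ = 131.28°  ·
  (4,6): δ = 108.13°  ·
  (4,7): δ = 89.20°  ·
  (5,6): δ = 156.85°  ·
  (5,7): δ = 137.92°  ·
  (6,7): δ = 161.07°  ·
antipodal pairs: 8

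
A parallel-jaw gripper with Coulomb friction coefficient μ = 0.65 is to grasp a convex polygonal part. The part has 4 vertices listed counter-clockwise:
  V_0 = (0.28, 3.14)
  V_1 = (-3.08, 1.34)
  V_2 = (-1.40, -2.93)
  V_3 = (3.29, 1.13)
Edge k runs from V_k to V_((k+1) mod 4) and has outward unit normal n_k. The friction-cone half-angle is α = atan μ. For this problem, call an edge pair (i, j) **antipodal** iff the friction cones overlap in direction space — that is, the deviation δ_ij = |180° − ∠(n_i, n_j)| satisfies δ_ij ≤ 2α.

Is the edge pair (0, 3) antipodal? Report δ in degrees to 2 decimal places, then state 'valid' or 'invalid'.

α = atan 0.65 = 33.02°;  2α = 66.05°
edge 0: e_0 = (-3.36, -1.80);  n_0 = (-0.4722, +0.8815)
edge 3: e_3 = (-3.01, +2.01);  n_3 = (+0.5553, +0.8316)
∠(n_0, n_3) = 61.91°
δ = |180° − 61.91°| = 118.09°
118.09° > 2α = 66.05°  →  invalid

δ = 118.09°, invalid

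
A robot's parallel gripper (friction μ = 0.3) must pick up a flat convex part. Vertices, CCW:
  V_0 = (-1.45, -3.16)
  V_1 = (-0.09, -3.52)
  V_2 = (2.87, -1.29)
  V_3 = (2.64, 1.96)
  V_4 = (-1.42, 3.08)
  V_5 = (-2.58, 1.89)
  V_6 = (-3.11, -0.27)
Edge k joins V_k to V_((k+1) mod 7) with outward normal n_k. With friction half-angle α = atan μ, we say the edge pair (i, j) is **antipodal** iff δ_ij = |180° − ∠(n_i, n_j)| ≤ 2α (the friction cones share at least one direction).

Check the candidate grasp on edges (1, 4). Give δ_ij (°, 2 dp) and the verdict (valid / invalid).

α = atan 0.3 = 16.70°;  2α = 33.40°
edge 1: e_1 = (+2.96, +2.23);  n_1 = (+0.6017, -0.7987)
edge 4: e_4 = (-1.16, -1.19);  n_4 = (-0.7161, +0.6980)
∠(n_1, n_4) = 171.26°
δ = |180° − 171.26°| = 8.74°
8.74° ≤ 2α = 33.40°  →  valid

δ = 8.74°, valid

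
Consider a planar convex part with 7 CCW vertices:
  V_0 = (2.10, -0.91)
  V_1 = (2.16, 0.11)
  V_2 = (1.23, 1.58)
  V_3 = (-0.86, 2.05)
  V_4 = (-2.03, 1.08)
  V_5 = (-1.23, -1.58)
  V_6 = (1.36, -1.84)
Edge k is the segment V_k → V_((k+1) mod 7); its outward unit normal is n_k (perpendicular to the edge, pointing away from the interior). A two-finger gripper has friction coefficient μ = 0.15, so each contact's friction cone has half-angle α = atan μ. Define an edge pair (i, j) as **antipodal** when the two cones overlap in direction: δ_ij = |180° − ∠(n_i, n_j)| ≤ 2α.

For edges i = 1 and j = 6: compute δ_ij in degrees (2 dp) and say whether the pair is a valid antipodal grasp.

α = atan 0.15 = 8.53°;  2α = 17.06°
edge 1: e_1 = (-0.93, +1.47);  n_1 = (+0.8451, +0.5346)
edge 6: e_6 = (+0.74, +0.93);  n_6 = (+0.7825, -0.6226)
∠(n_1, n_6) = 70.83°
δ = |180° − 70.83°| = 109.17°
109.17° > 2α = 17.06°  →  invalid

δ = 109.17°, invalid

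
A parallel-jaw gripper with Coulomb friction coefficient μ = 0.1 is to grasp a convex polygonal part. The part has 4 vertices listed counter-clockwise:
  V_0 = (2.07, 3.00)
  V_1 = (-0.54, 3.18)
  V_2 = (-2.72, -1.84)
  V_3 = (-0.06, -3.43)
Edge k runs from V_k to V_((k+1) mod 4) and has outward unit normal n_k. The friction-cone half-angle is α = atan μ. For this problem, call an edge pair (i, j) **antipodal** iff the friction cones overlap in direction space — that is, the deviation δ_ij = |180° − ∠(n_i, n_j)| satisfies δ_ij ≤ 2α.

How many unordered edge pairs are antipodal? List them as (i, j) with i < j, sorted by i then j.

count = 1; pairs: (1,3)

α = atan 0.1 = 5.71°;  2α = 11.42°
n_0 = (+0.0688, +0.9976)
n_1 = (-0.9172, +0.3983)
n_2 = (-0.5131, -0.8583)
n_3 = (+0.9493, -0.3145)
  (0,1): δ = 109.53°  ·
  (0,2): δ = 26.92°  ·
  (0,3): δ = 75.62°  ·
  (1,2): δ = 97.40°  ·
  (1,3): δ = 5.15°  ✓
  (2,3): δ = 77.46°  ·
antipodal pairs: 1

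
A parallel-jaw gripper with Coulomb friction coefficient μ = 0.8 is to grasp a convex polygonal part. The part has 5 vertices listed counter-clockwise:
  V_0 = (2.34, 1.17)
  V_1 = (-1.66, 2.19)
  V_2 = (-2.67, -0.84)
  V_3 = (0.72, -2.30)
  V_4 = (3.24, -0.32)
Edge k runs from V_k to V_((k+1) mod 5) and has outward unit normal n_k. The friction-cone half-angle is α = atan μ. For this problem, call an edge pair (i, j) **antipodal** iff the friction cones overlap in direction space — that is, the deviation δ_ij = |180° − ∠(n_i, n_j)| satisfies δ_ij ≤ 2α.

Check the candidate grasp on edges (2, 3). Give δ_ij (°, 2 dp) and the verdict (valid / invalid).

α = atan 0.8 = 38.66°;  2α = 77.32°
edge 2: e_2 = (+3.39, -1.46);  n_2 = (-0.3956, -0.9184)
edge 3: e_3 = (+2.52, +1.98);  n_3 = (+0.6178, -0.7863)
∠(n_2, n_3) = 61.46°
δ = |180° − 61.46°| = 118.54°
118.54° > 2α = 77.32°  →  invalid

δ = 118.54°, invalid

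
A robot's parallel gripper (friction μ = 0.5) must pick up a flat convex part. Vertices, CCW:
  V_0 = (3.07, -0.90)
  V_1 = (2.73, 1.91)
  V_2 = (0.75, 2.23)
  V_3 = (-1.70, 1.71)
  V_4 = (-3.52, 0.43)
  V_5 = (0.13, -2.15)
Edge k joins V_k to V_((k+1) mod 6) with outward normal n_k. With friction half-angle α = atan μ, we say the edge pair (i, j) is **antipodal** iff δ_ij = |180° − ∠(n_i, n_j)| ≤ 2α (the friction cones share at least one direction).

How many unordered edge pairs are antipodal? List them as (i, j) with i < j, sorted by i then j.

count = 6; pairs: (0,4), (1,4), (1,5), (2,4), (2,5), (3,5)

α = atan 0.5 = 26.57°;  2α = 53.13°
n_0 = (+0.9928, +0.1201)
n_1 = (+0.1595, +0.9872)
n_2 = (-0.2076, +0.9782)
n_3 = (-0.5753, +0.8180)
n_4 = (-0.5772, -0.8166)
n_5 = (+0.3913, -0.9203)
  (0,1): δ = 106.08°  ·
  (0,2): δ = 84.92°  ·
  (0,3): δ = 61.78°  ·
  (0,4): δ = 47.85°  ✓
  (0,5): δ = 106.13°  ·
  (1,2): δ = 158.84°  ·
  (1,3): δ = 135.70°  ·
  (1,4): δ = 26.07°  ✓
  (1,5): δ = 32.21°  ✓
  (2,3): δ = 156.86°  ·
  (2,4): δ = 47.24°  ✓
  (2,5): δ = 11.05°  ✓
  (3,4): δ = 70.37°  ·
  (3,5): δ = 12.08°  ✓
  (4,5): δ = 121.71°  ·
antipodal pairs: 6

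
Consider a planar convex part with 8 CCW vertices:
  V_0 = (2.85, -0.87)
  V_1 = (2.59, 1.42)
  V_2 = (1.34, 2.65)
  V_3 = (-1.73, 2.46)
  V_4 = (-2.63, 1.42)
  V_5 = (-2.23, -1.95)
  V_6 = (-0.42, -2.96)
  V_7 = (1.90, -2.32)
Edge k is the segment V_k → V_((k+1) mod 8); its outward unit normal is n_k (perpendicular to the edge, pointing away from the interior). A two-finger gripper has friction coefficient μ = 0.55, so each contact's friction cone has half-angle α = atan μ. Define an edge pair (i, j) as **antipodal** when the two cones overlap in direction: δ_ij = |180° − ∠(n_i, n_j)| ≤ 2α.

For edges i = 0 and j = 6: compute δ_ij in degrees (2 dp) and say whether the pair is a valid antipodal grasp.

δ = 98.94°, invalid

α = atan 0.55 = 28.81°;  2α = 57.62°
edge 0: e_0 = (-0.26, +2.29);  n_0 = (+0.9936, +0.1128)
edge 6: e_6 = (+2.32, +0.64);  n_6 = (+0.2659, -0.9640)
∠(n_0, n_6) = 81.06°
δ = |180° − 81.06°| = 98.94°
98.94° > 2α = 57.62°  →  invalid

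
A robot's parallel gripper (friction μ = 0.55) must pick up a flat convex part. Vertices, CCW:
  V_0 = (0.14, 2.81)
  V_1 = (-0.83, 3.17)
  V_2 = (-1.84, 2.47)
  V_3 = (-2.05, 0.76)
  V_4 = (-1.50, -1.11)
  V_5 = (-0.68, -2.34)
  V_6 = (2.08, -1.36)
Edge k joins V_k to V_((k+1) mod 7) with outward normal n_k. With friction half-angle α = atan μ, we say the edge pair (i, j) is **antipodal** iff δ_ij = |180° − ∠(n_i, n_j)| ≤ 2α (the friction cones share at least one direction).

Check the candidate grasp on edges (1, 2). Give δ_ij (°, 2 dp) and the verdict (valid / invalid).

α = atan 0.55 = 28.81°;  2α = 57.62°
edge 1: e_1 = (-1.01, -0.70);  n_1 = (-0.5696, +0.8219)
edge 2: e_2 = (-0.21, -1.71);  n_2 = (-0.9925, +0.1219)
∠(n_1, n_2) = 48.27°
δ = |180° − 48.27°| = 131.73°
131.73° > 2α = 57.62°  →  invalid

δ = 131.73°, invalid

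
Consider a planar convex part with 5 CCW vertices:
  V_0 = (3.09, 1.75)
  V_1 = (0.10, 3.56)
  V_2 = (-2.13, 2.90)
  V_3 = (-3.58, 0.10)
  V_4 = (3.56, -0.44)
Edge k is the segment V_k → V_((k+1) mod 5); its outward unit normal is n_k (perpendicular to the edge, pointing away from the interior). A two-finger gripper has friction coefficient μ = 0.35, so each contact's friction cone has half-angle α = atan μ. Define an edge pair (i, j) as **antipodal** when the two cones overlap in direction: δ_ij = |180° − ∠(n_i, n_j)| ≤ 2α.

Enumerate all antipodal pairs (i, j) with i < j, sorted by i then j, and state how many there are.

count = 2; pairs: (0,3), (1,3)

α = atan 0.35 = 19.29°;  2α = 38.58°
n_0 = (+0.5179, +0.8555)
n_1 = (-0.2838, +0.9589)
n_2 = (-0.8880, +0.4599)
n_3 = (-0.0754, -0.9972)
n_4 = (+0.9777, +0.2098)
  (0,1): δ = 132.32°  ·
  (0,2): δ = 86.19°  ·
  (0,3): δ = 26.86°  ✓
  (0,4): δ = 133.30°  ·
  (1,2): δ = 133.86°  ·
  (1,3): δ = 20.81°  ✓
  (1,4): δ = 85.63°  ·
  (2,3): δ = 66.95°  ·
  (2,4): δ = 39.49°  ·
  (3,4): δ = 73.56°  ·
antipodal pairs: 2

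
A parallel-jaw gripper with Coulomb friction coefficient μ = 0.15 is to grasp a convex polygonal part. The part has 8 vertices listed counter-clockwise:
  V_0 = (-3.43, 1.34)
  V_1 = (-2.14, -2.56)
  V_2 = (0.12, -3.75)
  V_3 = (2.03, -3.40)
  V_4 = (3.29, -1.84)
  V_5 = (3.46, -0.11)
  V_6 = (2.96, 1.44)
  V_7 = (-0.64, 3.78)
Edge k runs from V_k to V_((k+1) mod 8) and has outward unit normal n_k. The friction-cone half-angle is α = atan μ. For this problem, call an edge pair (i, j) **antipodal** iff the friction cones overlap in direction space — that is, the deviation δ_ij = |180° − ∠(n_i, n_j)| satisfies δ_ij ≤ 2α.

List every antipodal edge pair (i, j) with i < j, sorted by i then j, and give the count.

count = 3; pairs: (0,5), (1,6), (3,7)

α = atan 0.15 = 8.53°;  2α = 17.06°
n_0 = (-0.9494, -0.3140)
n_1 = (-0.4659, -0.8848)
n_2 = (+0.1802, -0.9836)
n_3 = (+0.7779, -0.6283)
n_4 = (+0.9952, -0.0978)
n_5 = (+0.9517, +0.3070)
n_6 = (+0.5450, +0.8384)
n_7 = (-0.6583, +0.7527)
  (0,1): δ = 136.07°  ·
  (0,2): δ = 97.92°  ·
  (0,3): δ = 57.23°  ·
  (0,4): δ = 23.91°  ·
  (0,5): δ = 0.42°  ✓
  (0,6): δ = 38.67°  ·
  (0,7): δ = 112.87°  ·
  (1,2): δ = 141.85°  ·
  (1,3): δ = 101.16°  ·
  (1,4): δ = 67.84°  ·
  (1,5): δ = 44.35°  ·
  (1,6): δ = 5.25°  ✓
  (1,7): δ = 68.94°  ·
  (2,3): δ = 139.31°  ·
  (2,4): δ = 106.00°  ·
  (2,5): δ = 82.51°  ·
  (2,6): δ = 43.41°  ·
  (2,7): δ = 30.79°  ·
  (3,4): δ = 146.68°  ·
  (3,5): δ = 123.19°  ·
  (3,6): δ = 84.10°  ·
  (3,7): δ = 9.90°  ✓
  (4,5): δ = 156.51°  ·
  (4,6): δ = 117.41°  ·
  (4,7): δ = 43.22°  ·
  (5,6): δ = 140.90°  ·
  (5,7): δ = 66.71°  ·
  (6,7): δ = 105.80°  ·
antipodal pairs: 3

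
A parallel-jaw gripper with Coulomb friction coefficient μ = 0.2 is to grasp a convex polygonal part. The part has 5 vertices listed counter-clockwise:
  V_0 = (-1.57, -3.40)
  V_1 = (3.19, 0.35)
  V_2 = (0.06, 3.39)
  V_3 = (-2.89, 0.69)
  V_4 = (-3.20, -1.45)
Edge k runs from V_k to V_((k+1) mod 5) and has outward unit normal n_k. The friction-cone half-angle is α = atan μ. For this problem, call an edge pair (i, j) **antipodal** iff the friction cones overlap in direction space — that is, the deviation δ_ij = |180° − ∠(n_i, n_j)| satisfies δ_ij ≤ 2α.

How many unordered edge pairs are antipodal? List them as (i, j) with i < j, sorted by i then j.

count = 2; pairs: (0,2), (1,4)

α = atan 0.2 = 11.31°;  2α = 22.62°
n_0 = (+0.6188, -0.7855)
n_1 = (+0.6967, +0.7173)
n_2 = (-0.6752, +0.7377)
n_3 = (-0.9897, +0.1434)
n_4 = (-0.7673, -0.6413)
  (0,1): δ = 82.40°  ·
  (0,2): δ = 4.23°  ✓
  (0,3): δ = 43.53°  ·
  (0,4): δ = 91.66°  ·
  (1,2): δ = 93.37°  ·
  (1,3): δ = 54.08°  ·
  (1,4): δ = 5.94°  ✓
  (2,3): δ = 140.71°  ·
  (2,4): δ = 92.57°  ·
  (3,4): δ = 131.87°  ·
antipodal pairs: 2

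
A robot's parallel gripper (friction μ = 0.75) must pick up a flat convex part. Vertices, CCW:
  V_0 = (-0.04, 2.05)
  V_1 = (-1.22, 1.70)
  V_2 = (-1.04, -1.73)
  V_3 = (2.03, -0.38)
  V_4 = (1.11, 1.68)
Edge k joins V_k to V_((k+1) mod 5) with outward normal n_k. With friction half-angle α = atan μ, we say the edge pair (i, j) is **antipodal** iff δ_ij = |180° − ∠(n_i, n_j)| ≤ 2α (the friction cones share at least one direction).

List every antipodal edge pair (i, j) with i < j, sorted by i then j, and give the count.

α = atan 0.75 = 36.87°;  2α = 73.74°
n_0 = (-0.2844, +0.9587)
n_1 = (-0.9986, -0.0524)
n_2 = (+0.4025, -0.9154)
n_3 = (+0.9131, +0.4078)
n_4 = (+0.3063, +0.9519)
  (0,1): δ = 103.52°  ·
  (0,2): δ = 7.22°  ✓
  (0,3): δ = 97.54°  ·
  (0,4): δ = 145.64°  ·
  (1,2): δ = 69.27°  ✓
  (1,3): δ = 21.06°  ✓
  (1,4): δ = 69.16°  ✓
  (2,3): δ = 89.67°  ·
  (2,4): δ = 41.57°  ✓
  (3,4): δ = 131.90°  ·
antipodal pairs: 5

count = 5; pairs: (0,2), (1,2), (1,3), (1,4), (2,4)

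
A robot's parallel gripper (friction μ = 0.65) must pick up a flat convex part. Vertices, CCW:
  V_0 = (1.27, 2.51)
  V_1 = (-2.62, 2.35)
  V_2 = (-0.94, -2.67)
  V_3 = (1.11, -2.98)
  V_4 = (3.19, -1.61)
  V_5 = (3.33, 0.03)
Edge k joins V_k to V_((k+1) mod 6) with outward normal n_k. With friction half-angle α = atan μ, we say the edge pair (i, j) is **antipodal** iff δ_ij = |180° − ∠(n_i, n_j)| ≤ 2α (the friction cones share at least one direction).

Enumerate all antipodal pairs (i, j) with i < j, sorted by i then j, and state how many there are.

count = 5; pairs: (0,2), (0,3), (1,4), (1,5), (2,5)

α = atan 0.65 = 33.02°;  2α = 66.05°
n_0 = (-0.0411, +0.9992)
n_1 = (-0.9483, -0.3174)
n_2 = (-0.1495, -0.9888)
n_3 = (+0.5501, -0.8351)
n_4 = (+0.9964, -0.0851)
n_5 = (+0.7692, +0.6390)
  (0,1): δ = 73.85°  ·
  (0,2): δ = 10.95°  ✓
  (0,3): δ = 31.02°  ✓
  (0,4): δ = 82.77°  ·
  (0,5): δ = 127.36°  ·
  (1,2): δ = 117.10°  ·
  (1,3): δ = 75.13°  ·
  (1,4): δ = 23.38°  ✓
  (1,5): δ = 21.21°  ✓
  (2,3): δ = 138.03°  ·
  (2,4): δ = 86.28°  ·
  (2,5): δ = 41.69°  ✓
  (3,4): δ = 128.25°  ·
  (3,5): δ = 83.66°  ·
  (4,5): δ = 135.41°  ·
antipodal pairs: 5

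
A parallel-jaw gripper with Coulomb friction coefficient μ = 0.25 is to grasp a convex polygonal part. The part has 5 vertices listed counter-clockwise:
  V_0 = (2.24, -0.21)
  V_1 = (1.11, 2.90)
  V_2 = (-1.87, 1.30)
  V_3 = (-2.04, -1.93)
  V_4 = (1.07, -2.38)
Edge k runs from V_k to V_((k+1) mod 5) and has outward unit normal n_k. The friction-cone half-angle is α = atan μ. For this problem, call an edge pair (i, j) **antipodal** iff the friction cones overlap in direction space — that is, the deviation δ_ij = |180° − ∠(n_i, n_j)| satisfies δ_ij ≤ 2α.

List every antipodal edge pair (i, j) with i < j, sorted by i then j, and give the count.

α = atan 0.25 = 14.04°;  2α = 28.07°
n_0 = (+0.9399, +0.3415)
n_1 = (-0.4730, +0.8810)
n_2 = (-0.9986, +0.0526)
n_3 = (-0.1432, -0.9897)
n_4 = (+0.8802, -0.4746)
  (0,1): δ = 81.74°  ·
  (0,2): δ = 22.98°  ✓
  (0,3): δ = 61.80°  ·
  (0,4): δ = 131.70°  ·
  (1,2): δ = 121.24°  ·
  (1,3): δ = 36.47°  ·
  (1,4): δ = 33.44°  ·
  (2,3): δ = 95.22°  ·
  (2,4): δ = 25.32°  ✓
  (3,4): δ = 110.10°  ·
antipodal pairs: 2

count = 2; pairs: (0,2), (2,4)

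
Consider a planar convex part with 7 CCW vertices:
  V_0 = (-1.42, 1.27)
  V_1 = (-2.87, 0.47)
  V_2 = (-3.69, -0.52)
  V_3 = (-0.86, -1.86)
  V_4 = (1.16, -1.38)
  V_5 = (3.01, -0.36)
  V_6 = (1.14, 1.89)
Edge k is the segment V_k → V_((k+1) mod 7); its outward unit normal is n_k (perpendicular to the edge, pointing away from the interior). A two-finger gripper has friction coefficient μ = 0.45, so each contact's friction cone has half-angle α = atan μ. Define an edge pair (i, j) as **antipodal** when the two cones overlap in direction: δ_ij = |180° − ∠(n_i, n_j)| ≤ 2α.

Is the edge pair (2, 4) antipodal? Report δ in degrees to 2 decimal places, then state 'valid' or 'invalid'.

α = atan 0.45 = 24.23°;  2α = 48.46°
edge 2: e_2 = (+2.83, -1.34);  n_2 = (-0.4279, -0.9038)
edge 4: e_4 = (+1.85, +1.02);  n_4 = (+0.4828, -0.8757)
∠(n_2, n_4) = 54.21°
δ = |180° − 54.21°| = 125.79°
125.79° > 2α = 48.46°  →  invalid

δ = 125.79°, invalid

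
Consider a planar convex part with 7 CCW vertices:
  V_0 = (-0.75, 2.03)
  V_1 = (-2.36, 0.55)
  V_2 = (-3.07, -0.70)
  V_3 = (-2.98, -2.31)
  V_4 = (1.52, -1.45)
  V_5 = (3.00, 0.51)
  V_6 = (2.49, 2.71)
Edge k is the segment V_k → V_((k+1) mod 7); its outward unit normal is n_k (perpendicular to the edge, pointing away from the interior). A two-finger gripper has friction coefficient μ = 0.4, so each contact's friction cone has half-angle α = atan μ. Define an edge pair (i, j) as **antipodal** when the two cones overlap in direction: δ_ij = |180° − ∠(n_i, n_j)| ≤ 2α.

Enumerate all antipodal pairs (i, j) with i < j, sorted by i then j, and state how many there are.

α = atan 0.4 = 21.80°;  2α = 43.60°
n_0 = (-0.6768, +0.7362)
n_1 = (-0.8695, +0.4939)
n_2 = (-0.9984, -0.0558)
n_3 = (+0.1877, -0.9822)
n_4 = (+0.7980, -0.6026)
n_5 = (+0.9742, +0.2258)
n_6 = (-0.2054, +0.9787)
  (0,1): δ = 162.19°  ·
  (0,2): δ = 129.39°  ·
  (0,3): δ = 31.77°  ✓
  (0,4): δ = 10.35°  ✓
  (0,5): δ = 60.46°  ·
  (0,6): δ = 149.26°  ·
  (1,2): δ = 147.20°  ·
  (1,3): δ = 49.58°  ·
  (1,4): δ = 7.46°  ✓
  (1,5): δ = 42.65°  ✓
  (1,6): δ = 131.45°  ·
  (2,3): δ = 82.38°  ·
  (2,4): δ = 40.26°  ✓
  (2,5): δ = 9.85°  ✓
  (2,6): δ = 98.65°  ·
  (3,4): δ = 137.88°  ·
  (3,5): δ = 87.77°  ·
  (3,6): δ = 1.03°  ✓
  (4,5): δ = 129.89°  ·
  (4,6): δ = 41.09°  ✓
  (5,6): δ = 91.20°  ·
antipodal pairs: 8

count = 8; pairs: (0,3), (0,4), (1,4), (1,5), (2,4), (2,5), (3,6), (4,6)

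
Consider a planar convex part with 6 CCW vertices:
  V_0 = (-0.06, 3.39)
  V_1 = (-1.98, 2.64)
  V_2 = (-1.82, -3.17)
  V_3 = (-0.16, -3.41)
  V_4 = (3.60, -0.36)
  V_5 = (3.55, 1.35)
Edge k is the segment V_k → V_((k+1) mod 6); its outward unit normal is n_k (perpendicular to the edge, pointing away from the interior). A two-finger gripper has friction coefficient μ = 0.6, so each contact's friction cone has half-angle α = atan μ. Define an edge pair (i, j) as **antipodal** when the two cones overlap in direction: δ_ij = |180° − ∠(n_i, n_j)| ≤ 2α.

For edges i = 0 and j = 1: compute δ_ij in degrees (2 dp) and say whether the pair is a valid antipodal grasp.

α = atan 0.6 = 30.96°;  2α = 61.93°
edge 0: e_0 = (-1.92, -0.75);  n_0 = (-0.3639, +0.9315)
edge 1: e_1 = (+0.16, -5.81);  n_1 = (-0.9996, -0.0275)
∠(n_0, n_1) = 70.24°
δ = |180° − 70.24°| = 109.76°
109.76° > 2α = 61.93°  →  invalid

δ = 109.76°, invalid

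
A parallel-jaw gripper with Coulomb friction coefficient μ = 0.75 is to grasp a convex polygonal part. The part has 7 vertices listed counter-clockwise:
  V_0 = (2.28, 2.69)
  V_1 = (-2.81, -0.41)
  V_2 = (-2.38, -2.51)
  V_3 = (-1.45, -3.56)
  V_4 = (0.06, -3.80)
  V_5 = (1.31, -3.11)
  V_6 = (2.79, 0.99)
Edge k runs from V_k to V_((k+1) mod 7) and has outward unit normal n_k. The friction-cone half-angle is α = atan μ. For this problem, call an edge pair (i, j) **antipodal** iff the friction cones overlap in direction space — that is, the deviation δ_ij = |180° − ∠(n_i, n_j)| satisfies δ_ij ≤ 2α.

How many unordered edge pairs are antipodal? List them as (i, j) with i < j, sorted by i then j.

count = 9; pairs: (0,3), (0,4), (0,5), (1,4), (1,5), (1,6), (2,5), (2,6), (3,6)

α = atan 0.75 = 36.87°;  2α = 73.74°
n_0 = (-0.5202, +0.8541)
n_1 = (-0.9797, -0.2006)
n_2 = (-0.7486, -0.6630)
n_3 = (-0.1570, -0.9876)
n_4 = (+0.4833, -0.8755)
n_5 = (+0.9406, -0.3395)
n_6 = (+0.9578, +0.2873)
  (0,1): δ = 109.77°  ·
  (0,2): δ = 79.81°  ·
  (0,3): δ = 40.37°  ✓
  (0,4): δ = 2.44°  ✓
  (0,5): δ = 38.81°  ✓
  (0,6): δ = 75.36°  ·
  (1,2): δ = 150.04°  ·
  (1,3): δ = 110.60°  ·
  (1,4): δ = 72.67°  ✓
  (1,5): δ = 31.42°  ✓
  (1,6): δ = 5.13°  ✓
  (2,3): δ = 140.56°  ·
  (2,4): δ = 102.63°  ·
  (2,5): δ = 61.38°  ✓
  (2,6): δ = 24.83°  ✓
  (3,4): δ = 142.07°  ·
  (3,5): δ = 100.82°  ·
  (3,6): δ = 64.27°  ✓
  (4,5): δ = 138.75°  ·
  (4,6): δ = 102.20°  ·
  (5,6): δ = 143.45°  ·
antipodal pairs: 9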